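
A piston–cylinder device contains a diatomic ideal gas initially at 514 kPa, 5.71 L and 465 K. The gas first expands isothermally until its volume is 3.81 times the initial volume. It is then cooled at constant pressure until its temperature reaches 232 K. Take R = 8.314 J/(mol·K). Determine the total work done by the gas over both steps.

2460 J

n = P₁V₁/(RT₁) = 514×5.71/(8.314×465) = 0.759 mol.
Step 1 — Isothermal: T stays 465 K; PV = const ⇒ V₂ = 21.8 L, P₂ = 135 kPa.
ΔU = 0 (ideal gas, T constant).
W = nRT ln(V₂/V₁) = 0.759×8.314×465×ln(3.81) = 3930 J.
Q = ΔU + W = 3930 J.
State after step 1: P = 135 kPa, V = 21.8 L, T = 465 K.
Step 2 — Isobaric: P stays 135 kPa; V/T = const ⇒ T₂ = 232 K, V₂ = 10.9 L.
W = PΔV = 135×(10.9−21.8) kPa·L = -1470 J.
ΔU = nCvΔT = 0.759×20.8×(232−465) = -3680 J.
Q = ΔU + W = nCpΔT = -5150 J.
Net over both steps: W = 2460 J, Q = -1220 J, ΔU = -3680 J.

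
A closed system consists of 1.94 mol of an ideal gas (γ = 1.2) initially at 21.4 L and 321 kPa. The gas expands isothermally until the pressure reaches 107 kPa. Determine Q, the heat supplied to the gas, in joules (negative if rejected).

T₁ = P₁V₁/(nR) = 321×21.4/(1.94×8.314) = 426 K.
Isothermal: T stays 426 K; PV = const ⇒ V₂ = 64.2 L, P₂ = 107 kPa.
ΔU = 0 (ideal gas, T constant).
W = nRT ln(V₂/V₁) = 1.94×8.314×426×ln(3.00) = 7550 J.
Q = ΔU + W = 7550 J.

7550 J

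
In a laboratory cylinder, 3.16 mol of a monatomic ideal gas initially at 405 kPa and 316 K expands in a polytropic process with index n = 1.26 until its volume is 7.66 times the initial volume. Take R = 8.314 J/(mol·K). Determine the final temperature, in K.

186 K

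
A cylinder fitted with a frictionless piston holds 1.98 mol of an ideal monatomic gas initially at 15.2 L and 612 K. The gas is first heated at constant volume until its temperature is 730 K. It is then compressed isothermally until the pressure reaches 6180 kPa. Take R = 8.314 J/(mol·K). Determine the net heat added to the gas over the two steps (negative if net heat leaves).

-21800 J

P₁ = nRT₁/V₁ = 1.98×8.314×612/15.2 = 663 kPa.
Step 1 — Isochoric: V stays 15.2 L; P/T = const ⇒ T₂ = 730 K, P₂ = 791 kPa.
W = 0 (no volume change).
ΔU = nCvΔT = 1.98×12.5×(730−612) = 2910 J.
Q = ΔU = 2910 J.
State after step 1: P = 791 kPa, V = 15.2 L, T = 730 K.
Step 2 — Isothermal: T stays 730 K; PV = const ⇒ V₂ = 1.94 L, P₂ = 6180 kPa.
ΔU = 0 (ideal gas, T constant).
W = nRT ln(V₂/V₁) = 1.98×8.314×730×ln(0.128) = -24700 J.
Q = ΔU + W = -24700 J.
Net over both steps: W = -24700 J, Q = -21800 J, ΔU = 2910 J.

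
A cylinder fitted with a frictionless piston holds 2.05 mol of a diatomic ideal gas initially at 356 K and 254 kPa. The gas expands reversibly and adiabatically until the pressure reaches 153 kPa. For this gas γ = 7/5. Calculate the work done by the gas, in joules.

2050 J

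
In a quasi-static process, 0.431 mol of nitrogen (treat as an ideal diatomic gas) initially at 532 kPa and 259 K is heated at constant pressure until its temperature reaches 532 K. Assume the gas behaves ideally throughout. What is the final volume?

V₁ = nRT₁/P₁ = 0.431×8.314×259/532 = 1.74 L.
Isobaric: P stays 532 kPa; V/T = const ⇒ T₂ = 532 K, V₂ = 3.58 L.

3.58 L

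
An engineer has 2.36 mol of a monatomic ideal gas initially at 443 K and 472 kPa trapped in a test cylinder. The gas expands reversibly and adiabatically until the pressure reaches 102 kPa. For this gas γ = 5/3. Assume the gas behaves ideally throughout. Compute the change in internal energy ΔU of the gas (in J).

-5970 J

V₁ = nRT₁/P₁ = 2.36×8.314×443/472 = 18.4 L.
Adiabatic: T₂/T₁ = (P₂/P₁)^((γ−1)/γ) ⇒ T₂ = 443×(0.216)^0.400 = 240 K; V₂ = 46.2 L.
For an ideal gas ΔU = nCvΔT with Cv = (3/2)R = 12.5 J/(mol·K).
ΔU = 2.36×12.5×(240−443) = -5970 J.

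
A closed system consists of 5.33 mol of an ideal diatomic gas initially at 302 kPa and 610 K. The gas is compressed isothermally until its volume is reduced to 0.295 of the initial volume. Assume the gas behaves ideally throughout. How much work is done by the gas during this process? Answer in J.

V₁ = nRT₁/P₁ = 5.33×8.314×610/302 = 89.5 L.
Isothermal: T stays 610 K; PV = const ⇒ V₂ = 26.4 L, P₂ = 1020 kPa.
W = nRT ln(V₂/V₁) = 5.33×8.314×610×ln(0.295) = -33000 J.

-33000 J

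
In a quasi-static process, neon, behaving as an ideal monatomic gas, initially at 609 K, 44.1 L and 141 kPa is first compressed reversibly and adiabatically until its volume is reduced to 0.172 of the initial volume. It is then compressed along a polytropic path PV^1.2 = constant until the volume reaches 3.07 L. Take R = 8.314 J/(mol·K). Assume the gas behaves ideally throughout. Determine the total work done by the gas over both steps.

-40800 J

n = P₁V₁/(RT₁) = 141×44.1/(8.314×609) = 1.23 mol.
Step 1 — Adiabatic: TV^(γ−1) = const ⇒ T₂ = 609×(5.81)^0.667 = 1970 K; PV^γ = const ⇒ P₂ = 2650 kPa.
ΔU = nCvΔT = 1.23×12.5×(1970−609) = 20800 J.
Q = 0 for an adiabatic process, so W = −ΔU = -20800 J.
State after step 1: P = 2650 kPa, V = 7.59 L, T = 1970 K.
Step 2 — Polytropic n=1.2: T₂ = T₁(V₁/V₂)^(n−1) = 1970×(2.47)^0.20 = 2360 K; P₂ = P₁(V₁/V₂)^n = 7850 kPa.
W = (P₁V₁−P₂V₂)/(n−1) = (2650×7.59−7850×3.07)/0.20 = -19900 J.
ΔU = nCvΔT = 1.23×12.5×(2360−1970) = 5980 J.
Q = ΔU + W = -14000 J.
Net over both steps: W = -40800 J, Q = -14000 J, ΔU = 26800 J.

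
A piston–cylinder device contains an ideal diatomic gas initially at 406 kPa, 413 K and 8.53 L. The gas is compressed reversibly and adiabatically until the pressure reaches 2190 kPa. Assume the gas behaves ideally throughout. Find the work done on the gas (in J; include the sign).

n = P₁V₁/(RT₁) = 406×8.53/(8.314×413) = 1.01 mol.
Adiabatic: T₂/T₁ = (P₂/P₁)^((γ−1)/γ) ⇒ T₂ = 413×(5.39)^0.286 = 668 K; V₂ = 2.56 L.
ΔU = nCvΔT = 1.01×20.8×(668−413) = 5360 J.
Q = 0 for an adiabatic process, so W = −ΔU = -5360 J.
Work done on the gas = −W_by = 5360 J.

5360 J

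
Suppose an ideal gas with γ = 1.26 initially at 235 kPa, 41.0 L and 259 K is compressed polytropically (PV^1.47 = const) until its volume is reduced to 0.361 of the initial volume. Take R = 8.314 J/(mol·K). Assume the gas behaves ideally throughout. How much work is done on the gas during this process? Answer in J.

12600 J

n = P₁V₁/(RT₁) = 235×41.0/(8.314×259) = 4.47 mol.
Polytropic n=1.47: T₂ = T₁(V₁/V₂)^(n−1) = 259×(2.77)^0.47 = 418 K; P₂ = P₁(V₁/V₂)^n = 1050 kPa.
W = (P₁V₁−P₂V₂)/(n−1) = (235×41.0−1050×14.8)/0.47 = -12600 J.
Work done on the gas = −W_by = 12600 J.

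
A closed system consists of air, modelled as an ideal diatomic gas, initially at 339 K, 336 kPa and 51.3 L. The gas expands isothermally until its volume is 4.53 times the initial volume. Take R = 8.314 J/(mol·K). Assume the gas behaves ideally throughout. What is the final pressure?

Isothermal: T stays 339 K; PV = const ⇒ V₂ = 232 L, P₂ = 74.2 kPa.

74.2 kPa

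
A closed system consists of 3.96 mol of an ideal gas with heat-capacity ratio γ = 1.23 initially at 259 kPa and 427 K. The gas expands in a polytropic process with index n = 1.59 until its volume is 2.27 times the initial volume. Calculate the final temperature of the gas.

263 K

V₁ = nRT₁/P₁ = 3.96×8.314×427/259 = 54.3 L.
Polytropic n=1.59: T₂ = T₁(V₁/V₂)^(n−1) = 427×(0.441)^0.59 = 263 K; P₂ = P₁(V₁/V₂)^n = 70.3 kPa.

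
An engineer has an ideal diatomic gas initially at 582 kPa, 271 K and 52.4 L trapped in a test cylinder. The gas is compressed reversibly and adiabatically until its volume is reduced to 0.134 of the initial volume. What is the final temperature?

606 K

Adiabatic: TV^(γ−1) = const ⇒ T₂ = 271×(7.46)^0.400 = 606 K; PV^γ = const ⇒ P₂ = 9700 kPa.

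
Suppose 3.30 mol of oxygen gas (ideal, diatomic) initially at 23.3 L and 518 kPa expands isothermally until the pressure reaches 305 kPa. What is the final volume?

39.6 L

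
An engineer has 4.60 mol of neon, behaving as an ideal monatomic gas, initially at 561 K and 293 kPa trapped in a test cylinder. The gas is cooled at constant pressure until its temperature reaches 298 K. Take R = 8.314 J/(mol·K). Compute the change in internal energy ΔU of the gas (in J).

-15100 J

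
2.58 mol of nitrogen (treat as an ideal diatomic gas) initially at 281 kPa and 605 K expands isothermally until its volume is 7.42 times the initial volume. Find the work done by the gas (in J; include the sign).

26000 J

V₁ = nRT₁/P₁ = 2.58×8.314×605/281 = 46.2 L.
Isothermal: T stays 605 K; PV = const ⇒ V₂ = 343 L, P₂ = 37.9 kPa.
W = nRT ln(V₂/V₁) = 2.58×8.314×605×ln(7.42) = 26000 J.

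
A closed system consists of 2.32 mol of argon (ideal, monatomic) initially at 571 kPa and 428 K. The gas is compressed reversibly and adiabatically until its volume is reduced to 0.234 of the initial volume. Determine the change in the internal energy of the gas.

20200 J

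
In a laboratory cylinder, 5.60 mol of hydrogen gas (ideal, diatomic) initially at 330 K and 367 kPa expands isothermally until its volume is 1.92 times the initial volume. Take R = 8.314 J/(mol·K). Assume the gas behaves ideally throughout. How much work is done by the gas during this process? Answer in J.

V₁ = nRT₁/P₁ = 5.60×8.314×330/367 = 41.9 L.
Isothermal: T stays 330 K; PV = const ⇒ V₂ = 80.4 L, P₂ = 191 kPa.
W = nRT ln(V₂/V₁) = 5.60×8.314×330×ln(1.92) = 10000 J.

10000 J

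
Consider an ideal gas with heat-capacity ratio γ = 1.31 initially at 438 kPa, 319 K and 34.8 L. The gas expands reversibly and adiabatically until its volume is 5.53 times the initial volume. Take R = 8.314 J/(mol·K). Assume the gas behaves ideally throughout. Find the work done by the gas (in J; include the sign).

20200 J

n = P₁V₁/(RT₁) = 438×34.8/(8.314×319) = 5.75 mol.
Adiabatic: TV^(γ−1) = const ⇒ T₂ = 319×(0.181)^0.310 = 188 K; PV^γ = const ⇒ P₂ = 46.6 kPa.
ΔU = nCvΔT = 5.75×26.8×(188−319) = -20200 J.
Q = 0 for an adiabatic process, so W = −ΔU = 20200 J.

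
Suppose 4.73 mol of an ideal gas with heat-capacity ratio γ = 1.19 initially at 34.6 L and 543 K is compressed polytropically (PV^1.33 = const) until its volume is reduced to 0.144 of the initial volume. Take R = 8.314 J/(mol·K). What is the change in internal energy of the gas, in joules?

P₁ = nRT₁/V₁ = 4.73×8.314×543/34.6 = 617 kPa.
Polytropic n=1.33: T₂ = T₁(V₁/V₂)^(n−1) = 543×(6.94)^0.33 = 1030 K; P₂ = P₁(V₁/V₂)^n = 8120 kPa.
For an ideal gas ΔU = nCvΔT with Cv = R/(γ−1) = 43.8 J/(mol·K).
ΔU = 4.73×43.8×(1030−543) = 101000 J.

101000 J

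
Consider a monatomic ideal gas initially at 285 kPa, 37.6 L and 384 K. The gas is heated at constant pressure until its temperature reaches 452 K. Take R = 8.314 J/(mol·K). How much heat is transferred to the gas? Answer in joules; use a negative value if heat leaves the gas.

4740 J

n = P₁V₁/(RT₁) = 285×37.6/(8.314×384) = 3.36 mol.
Isobaric: P stays 285 kPa; V/T = const ⇒ T₂ = 452 K, V₂ = 44.3 L.
W = PΔV = 285×(44.3−37.6) kPa·L = 1900 J.
ΔU = nCvΔT = 3.36×12.5×(452−384) = 2850 J.
Q = ΔU + W = nCpΔT = 4740 J.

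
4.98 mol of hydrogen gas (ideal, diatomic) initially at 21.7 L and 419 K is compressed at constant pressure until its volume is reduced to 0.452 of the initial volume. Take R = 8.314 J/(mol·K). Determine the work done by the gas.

-9510 J

P₁ = nRT₁/V₁ = 4.98×8.314×419/21.7 = 799 kPa.
Isobaric: P stays 799 kPa; V/T = const ⇒ T₂ = 189 K, V₂ = 9.81 L.
W = PΔV = 799×(9.81−21.7) kPa·L = -9510 J.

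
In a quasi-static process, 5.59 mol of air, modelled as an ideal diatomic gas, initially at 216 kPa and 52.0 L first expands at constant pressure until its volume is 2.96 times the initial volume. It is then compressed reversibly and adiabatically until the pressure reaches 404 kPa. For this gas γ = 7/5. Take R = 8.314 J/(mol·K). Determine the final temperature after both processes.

856 K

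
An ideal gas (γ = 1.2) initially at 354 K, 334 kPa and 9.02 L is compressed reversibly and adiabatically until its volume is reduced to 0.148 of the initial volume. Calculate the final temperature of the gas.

Adiabatic: TV^(γ−1) = const ⇒ T₂ = 354×(6.76)^0.200 = 519 K; PV^γ = const ⇒ P₂ = 3310 kPa.

519 K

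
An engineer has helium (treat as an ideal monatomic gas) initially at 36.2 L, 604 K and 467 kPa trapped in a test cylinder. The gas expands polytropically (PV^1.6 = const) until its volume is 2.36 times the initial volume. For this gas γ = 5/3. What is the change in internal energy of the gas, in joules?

-10200 J

n = P₁V₁/(RT₁) = 467×36.2/(8.314×604) = 3.37 mol.
Polytropic n=1.6: T₂ = T₁(V₁/V₂)^(n−1) = 604×(0.424)^0.60 = 361 K; P₂ = P₁(V₁/V₂)^n = 118 kPa.
For an ideal gas ΔU = nCvΔT with Cv = (3/2)R = 12.5 J/(mol·K).
ΔU = 3.37×12.5×(361−604) = -10200 J.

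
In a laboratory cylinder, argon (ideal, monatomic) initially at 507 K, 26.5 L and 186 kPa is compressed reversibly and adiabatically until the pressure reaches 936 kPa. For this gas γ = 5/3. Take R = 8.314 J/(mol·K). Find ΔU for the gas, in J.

n = P₁V₁/(RT₁) = 186×26.5/(8.314×507) = 1.17 mol.
Adiabatic: T₂/T₁ = (P₂/P₁)^((γ−1)/γ) ⇒ T₂ = 507×(5.03)^0.400 = 968 K; V₂ = 10.1 L.
For an ideal gas ΔU = nCvΔT with Cv = (3/2)R = 12.5 J/(mol·K).
ΔU = 1.17×12.5×(968−507) = 6720 J.

6720 J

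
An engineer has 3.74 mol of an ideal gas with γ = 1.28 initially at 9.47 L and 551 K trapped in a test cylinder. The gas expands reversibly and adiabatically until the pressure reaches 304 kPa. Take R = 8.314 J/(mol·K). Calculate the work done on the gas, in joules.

P₁ = nRT₁/V₁ = 3.74×8.314×551/9.47 = 1810 kPa.
Adiabatic: T₂/T₁ = (P₂/P₁)^((γ−1)/γ) ⇒ T₂ = 551×(0.168)^0.219 = 373 K; V₂ = 38.2 L.
ΔU = nCvΔT = 3.74×29.7×(373−551) = -19800 J.
Q = 0 for an adiabatic process, so W = −ΔU = 19800 J.
Work done on the gas = −W_by = -19800 J.

-19800 J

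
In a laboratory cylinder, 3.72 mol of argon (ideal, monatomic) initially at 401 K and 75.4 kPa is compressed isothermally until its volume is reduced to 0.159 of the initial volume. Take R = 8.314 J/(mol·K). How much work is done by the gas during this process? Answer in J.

V₁ = nRT₁/P₁ = 3.72×8.314×401/75.4 = 164 L.
Isothermal: T stays 401 K; PV = const ⇒ V₂ = 26.2 L, P₂ = 474 kPa.
W = nRT ln(V₂/V₁) = 3.72×8.314×401×ln(0.159) = -22800 J.

-22800 J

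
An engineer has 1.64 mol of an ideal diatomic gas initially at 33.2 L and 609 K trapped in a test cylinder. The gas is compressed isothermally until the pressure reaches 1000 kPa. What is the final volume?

8.30 L

P₁ = nRT₁/V₁ = 1.64×8.314×609/33.2 = 250 kPa.
Isothermal: T stays 609 K; PV = const ⇒ V₂ = 8.30 L, P₂ = 1000 kPa.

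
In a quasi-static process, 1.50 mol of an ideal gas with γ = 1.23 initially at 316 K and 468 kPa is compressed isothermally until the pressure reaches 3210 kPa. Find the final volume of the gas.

V₁ = nRT₁/P₁ = 1.50×8.314×316/468 = 8.42 L.
Isothermal: T stays 316 K; PV = const ⇒ V₂ = 1.23 L, P₂ = 3210 kPa.

1.23 L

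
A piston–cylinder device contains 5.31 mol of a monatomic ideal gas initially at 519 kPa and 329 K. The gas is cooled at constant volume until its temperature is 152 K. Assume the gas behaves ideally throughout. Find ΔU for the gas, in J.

V₁ = nRT₁/P₁ = 5.31×8.314×329/519 = 28.0 L.
Isochoric: V stays 28.0 L; P/T = const ⇒ T₂ = 152 K, P₂ = 240 kPa.
For an ideal gas ΔU = nCvΔT with Cv = (3/2)R = 12.5 J/(mol·K).
ΔU = 5.31×12.5×(152−329) = -11700 J.

-11700 J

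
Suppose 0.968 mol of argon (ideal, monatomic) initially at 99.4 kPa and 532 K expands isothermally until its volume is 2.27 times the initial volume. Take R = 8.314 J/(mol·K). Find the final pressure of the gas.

43.8 kPa

V₁ = nRT₁/P₁ = 0.968×8.314×532/99.4 = 43.1 L.
Isothermal: T stays 532 K; PV = const ⇒ V₂ = 97.8 L, P₂ = 43.8 kPa.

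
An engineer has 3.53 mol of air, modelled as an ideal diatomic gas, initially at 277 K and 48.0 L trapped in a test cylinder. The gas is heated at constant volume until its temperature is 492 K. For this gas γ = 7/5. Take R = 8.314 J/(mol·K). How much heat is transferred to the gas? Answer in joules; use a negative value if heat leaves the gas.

15800 J

P₁ = nRT₁/V₁ = 3.53×8.314×277/48.0 = 169 kPa.
Isochoric: V stays 48.0 L; P/T = const ⇒ T₂ = 492 K, P₂ = 301 kPa.
W = 0 (no volume change).
ΔU = nCvΔT = 3.53×20.8×(492−277) = 15800 J.
Q = ΔU = 15800 J.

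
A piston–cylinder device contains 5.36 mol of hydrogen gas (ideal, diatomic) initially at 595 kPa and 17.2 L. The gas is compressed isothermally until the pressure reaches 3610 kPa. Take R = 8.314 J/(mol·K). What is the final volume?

T₁ = P₁V₁/(nR) = 595×17.2/(5.36×8.314) = 230 K.
Isothermal: T stays 230 K; PV = const ⇒ V₂ = 2.83 L, P₂ = 3610 kPa.

2.83 L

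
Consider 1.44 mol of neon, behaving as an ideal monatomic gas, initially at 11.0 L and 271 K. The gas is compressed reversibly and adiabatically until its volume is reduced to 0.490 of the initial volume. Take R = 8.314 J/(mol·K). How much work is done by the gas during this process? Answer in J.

P₁ = nRT₁/V₁ = 1.44×8.314×271/11.0 = 295 kPa.
Adiabatic: TV^(γ−1) = const ⇒ T₂ = 271×(2.04)^0.667 = 436 K; PV^γ = const ⇒ P₂ = 968 kPa.
ΔU = nCvΔT = 1.44×12.5×(436−271) = 2960 J.
Q = 0 for an adiabatic process, so W = −ΔU = -2960 J.

-2960 J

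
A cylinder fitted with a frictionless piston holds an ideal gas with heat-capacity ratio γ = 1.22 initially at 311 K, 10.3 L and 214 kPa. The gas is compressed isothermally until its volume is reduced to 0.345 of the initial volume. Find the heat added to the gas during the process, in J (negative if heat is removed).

n = P₁V₁/(RT₁) = 214×10.3/(8.314×311) = 0.852 mol.
Isothermal: T stays 311 K; PV = const ⇒ V₂ = 3.55 L, P₂ = 620 kPa.
ΔU = 0 (ideal gas, T constant).
W = nRT ln(V₂/V₁) = 0.852×8.314×311×ln(0.345) = -2350 J.
Q = ΔU + W = -2350 J.

-2350 J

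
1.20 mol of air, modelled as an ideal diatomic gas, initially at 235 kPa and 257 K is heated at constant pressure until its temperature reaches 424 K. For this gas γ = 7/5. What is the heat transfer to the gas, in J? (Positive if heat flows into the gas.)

V₁ = nRT₁/P₁ = 1.20×8.314×257/235 = 10.9 L.
Isobaric: P stays 235 kPa; V/T = const ⇒ T₂ = 424 K, V₂ = 18.0 L.
W = PΔV = 235×(18.0−10.9) kPa·L = 1670 J.
ΔU = nCvΔT = 1.20×20.8×(424−257) = 4170 J.
Q = ΔU + W = nCpΔT = 5830 J.

5830 J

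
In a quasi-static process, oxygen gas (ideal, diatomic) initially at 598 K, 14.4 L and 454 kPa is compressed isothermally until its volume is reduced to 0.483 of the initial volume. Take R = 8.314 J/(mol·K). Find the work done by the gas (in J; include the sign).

-4760 J

n = P₁V₁/(RT₁) = 454×14.4/(8.314×598) = 1.31 mol.
Isothermal: T stays 598 K; PV = const ⇒ V₂ = 6.96 L, P₂ = 940 kPa.
W = nRT ln(V₂/V₁) = 1.31×8.314×598×ln(0.483) = -4760 J.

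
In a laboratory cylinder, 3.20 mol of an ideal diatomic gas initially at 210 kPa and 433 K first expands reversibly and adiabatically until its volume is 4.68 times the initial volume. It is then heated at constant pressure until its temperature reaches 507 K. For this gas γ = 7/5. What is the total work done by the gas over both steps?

V₁ = nRT₁/P₁ = 3.20×8.314×433/210 = 54.9 L.
Step 1 — Adiabatic: TV^(γ−1) = const ⇒ T₂ = 433×(0.214)^0.400 = 234 K; PV^γ = const ⇒ P₂ = 24.2 kPa.
ΔU = nCvΔT = 3.20×20.8×(234−433) = -13300 J.
Q = 0 for an adiabatic process, so W = −ΔU = 13300 J.
State after step 1: P = 24.2 kPa, V = 257 L, T = 234 K.
Step 2 — Isobaric: P stays 24.2 kPa; V/T = const ⇒ T₂ = 507 K, V₂ = 557 L.
W = PΔV = 24.2×(557−257) kPa·L = 7270 J.
ΔU = nCvΔT = 3.20×20.8×(507−234) = 18200 J.
Q = ΔU + W = nCpΔT = 25500 J.
Net over both steps: W = 20500 J, Q = 25500 J, ΔU = 4920 J.

20500 J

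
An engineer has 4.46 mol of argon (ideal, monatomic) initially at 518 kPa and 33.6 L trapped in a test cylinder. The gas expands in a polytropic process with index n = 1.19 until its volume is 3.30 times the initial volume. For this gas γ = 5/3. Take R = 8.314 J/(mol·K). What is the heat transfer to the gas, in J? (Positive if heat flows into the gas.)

13300 J

T₁ = P₁V₁/(nR) = 518×33.6/(4.46×8.314) = 469 K.
Polytropic n=1.19: T₂ = T₁(V₁/V₂)^(n−1) = 469×(0.303)^0.19 = 374 K; P₂ = P₁(V₁/V₂)^n = 125 kPa.
W = (P₁V₁−P₂V₂)/(n−1) = (518×33.6−125×111)/0.19 = 18600 J.
ΔU = nCvΔT = 4.46×12.5×(374−469) = -5300 J.
Q = ΔU + W = 13300 J.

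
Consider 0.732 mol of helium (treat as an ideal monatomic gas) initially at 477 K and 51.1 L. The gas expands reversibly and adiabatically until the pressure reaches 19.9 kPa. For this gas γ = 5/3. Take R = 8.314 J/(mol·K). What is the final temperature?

P₁ = nRT₁/V₁ = 0.732×8.314×477/51.1 = 56.8 kPa.
Adiabatic: T₂/T₁ = (P₂/P₁)^((γ−1)/γ) ⇒ T₂ = 477×(0.350)^0.400 = 314 K; V₂ = 95.9 L.

314 K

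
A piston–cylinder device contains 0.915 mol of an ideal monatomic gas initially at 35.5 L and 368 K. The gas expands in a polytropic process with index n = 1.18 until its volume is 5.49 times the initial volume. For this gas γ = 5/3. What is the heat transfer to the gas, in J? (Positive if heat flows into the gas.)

3000 J

P₁ = nRT₁/V₁ = 0.915×8.314×368/35.5 = 78.9 kPa.
Polytropic n=1.18: T₂ = T₁(V₁/V₂)^(n−1) = 368×(0.182)^0.18 = 271 K; P₂ = P₁(V₁/V₂)^n = 10.6 kPa.
W = (P₁V₁−P₂V₂)/(n−1) = (78.9×35.5−10.6×195)/0.18 = 4110 J.
ΔU = nCvΔT = 0.915×12.5×(271−368) = -1110 J.
Q = ΔU + W = 3000 J.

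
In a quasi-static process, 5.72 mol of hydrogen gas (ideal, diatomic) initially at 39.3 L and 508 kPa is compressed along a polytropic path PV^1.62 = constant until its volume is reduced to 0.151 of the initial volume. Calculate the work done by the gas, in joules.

-71800 J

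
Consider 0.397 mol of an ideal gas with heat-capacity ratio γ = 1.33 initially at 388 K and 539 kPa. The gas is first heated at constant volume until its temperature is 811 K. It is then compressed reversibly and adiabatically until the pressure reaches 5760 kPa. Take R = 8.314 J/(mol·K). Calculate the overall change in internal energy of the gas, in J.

V₁ = nRT₁/P₁ = 0.397×8.314×388/539 = 2.38 L.
Step 1 — Isochoric: V stays 2.38 L; P/T = const ⇒ T₂ = 811 K, P₂ = 1130 kPa.
W = 0 (no volume change).
ΔU = nCvΔT = 0.397×25.2×(811−388) = 4230 J.
Q = ΔU = 4230 J.
State after step 1: P = 1130 kPa, V = 2.38 L, T = 811 K.
Step 2 — Adiabatic: T₂/T₁ = (P₂/P₁)^((γ−1)/γ) ⇒ T₂ = 811×(5.11)^0.248 = 1220 K; V₂ = 0.697 L.
ΔU = nCvΔT = 0.397×25.2×(1220−811) = 4050 J.
Q = 0 for an adiabatic process, so W = −ΔU = -4050 J.
Net over both steps: W = -4050 J, Q = 4230 J, ΔU = 8280 J.

8280 J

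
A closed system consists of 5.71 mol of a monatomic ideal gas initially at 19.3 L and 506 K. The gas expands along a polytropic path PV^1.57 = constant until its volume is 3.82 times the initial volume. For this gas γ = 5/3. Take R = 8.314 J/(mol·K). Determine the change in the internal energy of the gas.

-19200 J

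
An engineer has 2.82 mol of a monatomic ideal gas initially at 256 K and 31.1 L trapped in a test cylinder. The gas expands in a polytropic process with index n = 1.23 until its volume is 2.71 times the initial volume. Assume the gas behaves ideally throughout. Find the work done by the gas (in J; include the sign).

P₁ = nRT₁/V₁ = 2.82×8.314×256/31.1 = 193 kPa.
Polytropic n=1.23: T₂ = T₁(V₁/V₂)^(n−1) = 256×(0.369)^0.23 = 204 K; P₂ = P₁(V₁/V₂)^n = 56.6 kPa.
W = (P₁V₁−P₂V₂)/(n−1) = (193×31.1−56.6×84.3)/0.23 = 5350 J.

5350 J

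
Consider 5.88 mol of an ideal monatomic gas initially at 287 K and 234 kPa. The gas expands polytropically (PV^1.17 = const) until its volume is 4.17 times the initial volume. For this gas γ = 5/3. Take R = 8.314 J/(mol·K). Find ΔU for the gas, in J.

V₁ = nRT₁/P₁ = 5.88×8.314×287/234 = 60.0 L.
Polytropic n=1.17: T₂ = T₁(V₁/V₂)^(n−1) = 287×(0.240)^0.17 = 225 K; P₂ = P₁(V₁/V₂)^n = 44.0 kPa.
For an ideal gas ΔU = nCvΔT with Cv = (3/2)R = 12.5 J/(mol·K).
ΔU = 5.88×12.5×(225−287) = -4540 J.

-4540 J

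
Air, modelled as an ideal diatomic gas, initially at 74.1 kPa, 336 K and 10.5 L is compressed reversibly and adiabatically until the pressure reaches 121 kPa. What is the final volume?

Adiabatic: T₂/T₁ = (P₂/P₁)^((γ−1)/γ) ⇒ T₂ = 336×(1.63)^0.286 = 387 K; V₂ = 7.40 L.

7.40 L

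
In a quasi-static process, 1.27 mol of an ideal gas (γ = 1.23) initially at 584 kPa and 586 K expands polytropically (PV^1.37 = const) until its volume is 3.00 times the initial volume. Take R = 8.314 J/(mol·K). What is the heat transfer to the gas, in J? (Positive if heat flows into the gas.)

-3400 J

V₁ = nRT₁/P₁ = 1.27×8.314×586/584 = 10.6 L.
Polytropic n=1.37: T₂ = T₁(V₁/V₂)^(n−1) = 586×(0.333)^0.37 = 390 K; P₂ = P₁(V₁/V₂)^n = 130 kPa.
W = (P₁V₁−P₂V₂)/(n−1) = (584×10.6−130×31.8)/0.37 = 5590 J.
ΔU = nCvΔT = 1.27×36.1×(390−586) = -8990 J.
Q = ΔU + W = -3400 J.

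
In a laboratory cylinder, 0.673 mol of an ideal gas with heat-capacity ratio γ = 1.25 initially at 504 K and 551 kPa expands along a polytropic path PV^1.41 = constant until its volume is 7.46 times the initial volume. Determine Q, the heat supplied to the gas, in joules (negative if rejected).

V₁ = nRT₁/P₁ = 0.673×8.314×504/551 = 5.12 L.
Polytropic n=1.41: T₂ = T₁(V₁/V₂)^(n−1) = 504×(0.134)^0.41 = 221 K; P₂ = P₁(V₁/V₂)^n = 32.4 kPa.
W = (P₁V₁−P₂V₂)/(n−1) = (551×5.12−32.4×38.2)/0.41 = 3860 J.
ΔU = nCvΔT = 0.673×33.3×(221−504) = -6330 J.
Q = ΔU + W = -2470 J.

-2470 J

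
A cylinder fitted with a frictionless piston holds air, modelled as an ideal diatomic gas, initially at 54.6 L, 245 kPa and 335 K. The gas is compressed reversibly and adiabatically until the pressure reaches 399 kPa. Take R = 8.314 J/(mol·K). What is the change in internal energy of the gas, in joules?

5000 J

n = P₁V₁/(RT₁) = 245×54.6/(8.314×335) = 4.80 mol.
Adiabatic: T₂/T₁ = (P₂/P₁)^((γ−1)/γ) ⇒ T₂ = 335×(1.63)^0.286 = 385 K; V₂ = 38.5 L.
For an ideal gas ΔU = nCvΔT with Cv = (5/2)R = 20.8 J/(mol·K).
ΔU = 4.80×20.8×(385−335) = 5000 J.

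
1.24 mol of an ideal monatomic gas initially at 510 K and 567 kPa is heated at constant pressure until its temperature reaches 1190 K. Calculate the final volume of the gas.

V₁ = nRT₁/P₁ = 1.24×8.314×510/567 = 9.27 L.
Isobaric: P stays 567 kPa; V/T = const ⇒ T₂ = 1190 K, V₂ = 21.6 L.

21.6 L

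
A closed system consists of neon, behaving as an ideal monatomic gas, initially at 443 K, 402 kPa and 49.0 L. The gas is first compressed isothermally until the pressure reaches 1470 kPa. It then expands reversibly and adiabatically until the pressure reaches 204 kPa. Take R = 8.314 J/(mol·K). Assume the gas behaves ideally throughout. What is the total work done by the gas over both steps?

-9400 J

n = P₁V₁/(RT₁) = 402×49.0/(8.314×443) = 5.35 mol.
Step 1 — Isothermal: T stays 443 K; PV = const ⇒ V₂ = 13.4 L, P₂ = 1470 kPa.
ΔU = 0 (ideal gas, T constant).
W = nRT ln(V₂/V₁) = 5.35×8.314×443×ln(0.273) = -25500 J.
Q = ΔU + W = -25500 J.
State after step 1: P = 1470 kPa, V = 13.4 L, T = 443 K.
Step 2 — Adiabatic: T₂/T₁ = (P₂/P₁)^((γ−1)/γ) ⇒ T₂ = 443×(0.139)^0.400 = 201 K; V₂ = 43.8 L.
ΔU = nCvΔT = 5.35×12.5×(201−443) = -16100 J.
Q = 0 for an adiabatic process, so W = −ΔU = 16100 J.
Net over both steps: W = -9400 J, Q = -25500 J, ΔU = -16100 J.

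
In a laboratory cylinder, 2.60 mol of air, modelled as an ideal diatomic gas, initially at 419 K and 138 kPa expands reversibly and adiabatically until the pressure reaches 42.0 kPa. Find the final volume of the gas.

154 L

V₁ = nRT₁/P₁ = 2.60×8.314×419/138 = 65.6 L.
Adiabatic: T₂/T₁ = (P₂/P₁)^((γ−1)/γ) ⇒ T₂ = 419×(0.304)^0.286 = 298 K; V₂ = 154 L.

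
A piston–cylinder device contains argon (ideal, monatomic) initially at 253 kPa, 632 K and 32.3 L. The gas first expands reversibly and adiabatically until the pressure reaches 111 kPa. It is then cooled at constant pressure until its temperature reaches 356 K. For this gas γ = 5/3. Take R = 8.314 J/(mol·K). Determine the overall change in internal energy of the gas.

-5350 J

n = P₁V₁/(RT₁) = 253×32.3/(8.314×632) = 1.56 mol.
Step 1 — Adiabatic: T₂/T₁ = (P₂/P₁)^((γ−1)/γ) ⇒ T₂ = 632×(0.439)^0.400 = 455 K; V₂ = 53.0 L.
ΔU = nCvΔT = 1.56×12.5×(455−632) = -3440 J.
Q = 0 for an adiabatic process, so W = −ΔU = 3440 J.
State after step 1: P = 111 kPa, V = 53.0 L, T = 455 K.
Step 2 — Isobaric: P stays 111 kPa; V/T = const ⇒ T₂ = 356 K, V₂ = 41.5 L.
W = PΔV = 111×(41.5−53.0) kPa·L = -1270 J.
ΔU = nCvΔT = 1.56×12.5×(356−455) = -1910 J.
Q = ΔU + W = nCpΔT = -3190 J.
Net over both steps: W = 2170 J, Q = -3190 J, ΔU = -5350 J.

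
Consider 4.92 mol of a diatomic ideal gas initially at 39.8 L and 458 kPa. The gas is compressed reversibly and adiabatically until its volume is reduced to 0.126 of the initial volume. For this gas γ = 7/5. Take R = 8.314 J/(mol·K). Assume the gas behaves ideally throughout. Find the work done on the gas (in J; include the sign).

58800 J

T₁ = P₁V₁/(nR) = 458×39.8/(4.92×8.314) = 446 K.
Adiabatic: TV^(γ−1) = const ⇒ T₂ = 446×(7.94)^0.400 = 1020 K; PV^γ = const ⇒ P₂ = 8320 kPa.
ΔU = nCvΔT = 4.92×20.8×(1020−446) = 58800 J.
Q = 0 for an adiabatic process, so W = −ΔU = -58800 J.
Work done on the gas = −W_by = 58800 J.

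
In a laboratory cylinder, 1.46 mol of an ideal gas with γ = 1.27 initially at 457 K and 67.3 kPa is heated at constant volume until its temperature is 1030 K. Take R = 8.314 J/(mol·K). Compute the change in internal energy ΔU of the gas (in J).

25800 J

V₁ = nRT₁/P₁ = 1.46×8.314×457/67.3 = 82.4 L.
Isochoric: V stays 82.4 L; P/T = const ⇒ T₂ = 1030 K, P₂ = 152 kPa.
For an ideal gas ΔU = nCvΔT with Cv = R/(γ−1) = 30.8 J/(mol·K).
ΔU = 1.46×30.8×(1030−457) = 25800 J.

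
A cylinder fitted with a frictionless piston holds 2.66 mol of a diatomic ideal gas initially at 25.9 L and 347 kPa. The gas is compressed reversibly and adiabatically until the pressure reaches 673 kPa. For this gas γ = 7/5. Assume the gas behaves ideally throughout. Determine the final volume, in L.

16.1 L

T₁ = P₁V₁/(nR) = 347×25.9/(2.66×8.314) = 406 K.
Adiabatic: T₂/T₁ = (P₂/P₁)^((γ−1)/γ) ⇒ T₂ = 406×(1.94)^0.286 = 491 K; V₂ = 16.1 L.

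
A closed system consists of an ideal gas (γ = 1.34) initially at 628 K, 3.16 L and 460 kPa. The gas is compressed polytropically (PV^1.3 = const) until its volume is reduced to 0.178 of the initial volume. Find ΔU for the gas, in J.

2900 J

n = P₁V₁/(RT₁) = 460×3.16/(8.314×628) = 0.278 mol.
Polytropic n=1.3: T₂ = T₁(V₁/V₂)^(n−1) = 628×(5.62)^0.30 = 1050 K; P₂ = P₁(V₁/V₂)^n = 4340 kPa.
For an ideal gas ΔU = nCvΔT with Cv = R/(γ−1) = 24.5 J/(mol·K).
ΔU = 0.278×24.5×(1050−628) = 2900 J.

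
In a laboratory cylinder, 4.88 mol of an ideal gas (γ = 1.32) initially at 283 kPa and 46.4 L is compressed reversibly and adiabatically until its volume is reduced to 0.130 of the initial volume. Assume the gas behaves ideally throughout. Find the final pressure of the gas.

4180 kPa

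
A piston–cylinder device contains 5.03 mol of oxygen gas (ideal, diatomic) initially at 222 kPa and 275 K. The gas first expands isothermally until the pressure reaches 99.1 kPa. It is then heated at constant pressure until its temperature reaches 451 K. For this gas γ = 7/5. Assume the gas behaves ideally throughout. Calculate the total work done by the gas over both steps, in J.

V₁ = nRT₁/P₁ = 5.03×8.314×275/222 = 51.8 L.
Step 1 — Isothermal: T stays 275 K; PV = const ⇒ V₂ = 116 L, P₂ = 99.1 kPa.
ΔU = 0 (ideal gas, T constant).
W = nRT ln(V₂/V₁) = 5.03×8.314×275×ln(2.24) = 9280 J.
Q = ΔU + W = 9280 J.
State after step 1: P = 99.1 kPa, V = 116 L, T = 275 K.
Step 2 — Isobaric: P stays 99.1 kPa; V/T = const ⇒ T₂ = 451 K, V₂ = 190 L.
W = PΔV = 99.1×(190−116) kPa·L = 7360 J.
ΔU = nCvΔT = 5.03×20.8×(451−275) = 18400 J.
Q = ΔU + W = nCpΔT = 25800 J.
Net over both steps: W = 16600 J, Q = 35000 J, ΔU = 18400 J.

16600 J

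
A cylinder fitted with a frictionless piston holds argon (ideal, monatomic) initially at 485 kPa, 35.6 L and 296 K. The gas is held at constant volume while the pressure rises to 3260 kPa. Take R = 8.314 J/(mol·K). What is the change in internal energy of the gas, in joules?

148000 J

n = P₁V₁/(RT₁) = 485×35.6/(8.314×296) = 7.02 mol.
Isochoric: V stays 35.6 L; P/T = const ⇒ T₂ = 1990 K, P₂ = 3260 kPa.
For an ideal gas ΔU = nCvΔT with Cv = (3/2)R = 12.5 J/(mol·K).
ΔU = 7.02×12.5×(1990−296) = 148000 J.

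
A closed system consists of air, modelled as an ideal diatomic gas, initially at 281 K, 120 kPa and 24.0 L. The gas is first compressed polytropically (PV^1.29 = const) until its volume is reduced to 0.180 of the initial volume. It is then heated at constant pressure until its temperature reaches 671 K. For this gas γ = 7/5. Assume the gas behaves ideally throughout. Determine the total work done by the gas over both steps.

-4260 J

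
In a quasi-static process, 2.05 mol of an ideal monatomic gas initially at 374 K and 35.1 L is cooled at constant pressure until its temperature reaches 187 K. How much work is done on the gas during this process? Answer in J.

3190 J

P₁ = nRT₁/V₁ = 2.05×8.314×374/35.1 = 182 kPa.
Isobaric: P stays 182 kPa; V/T = const ⇒ T₂ = 187 K, V₂ = 17.6 L.
W = PΔV = 182×(17.6−35.1) kPa·L = -3190 J.
Work done on the gas = −W_by = 3190 J.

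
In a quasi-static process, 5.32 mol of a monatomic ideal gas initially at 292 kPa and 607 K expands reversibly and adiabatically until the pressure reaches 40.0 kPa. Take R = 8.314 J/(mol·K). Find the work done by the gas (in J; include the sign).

V₁ = nRT₁/P₁ = 5.32×8.314×607/292 = 91.9 L.
Adiabatic: T₂/T₁ = (P₂/P₁)^((γ−1)/γ) ⇒ T₂ = 607×(0.137)^0.400 = 274 K; V₂ = 303 L.
ΔU = nCvΔT = 5.32×12.5×(274−607) = -22100 J.
Q = 0 for an adiabatic process, so W = −ΔU = 22100 J.

22100 J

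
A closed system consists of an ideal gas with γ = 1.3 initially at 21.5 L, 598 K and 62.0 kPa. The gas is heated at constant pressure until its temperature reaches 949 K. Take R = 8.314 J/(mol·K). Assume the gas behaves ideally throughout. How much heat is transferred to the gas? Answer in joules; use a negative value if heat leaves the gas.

3390 J

n = P₁V₁/(RT₁) = 62.0×21.5/(8.314×598) = 0.268 mol.
Isobaric: P stays 62.0 kPa; V/T = const ⇒ T₂ = 949 K, V₂ = 34.1 L.
W = PΔV = 62.0×(34.1−21.5) kPa·L = 782 J.
ΔU = nCvΔT = 0.268×27.7×(949−598) = 2610 J.
Q = ΔU + W = nCpΔT = 3390 J.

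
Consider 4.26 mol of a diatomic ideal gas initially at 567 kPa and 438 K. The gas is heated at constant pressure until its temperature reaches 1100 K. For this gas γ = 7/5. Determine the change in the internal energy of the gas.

58600 J

V₁ = nRT₁/P₁ = 4.26×8.314×438/567 = 27.4 L.
Isobaric: P stays 567 kPa; V/T = const ⇒ T₂ = 1100 K, V₂ = 68.7 L.
For an ideal gas ΔU = nCvΔT with Cv = (5/2)R = 20.8 J/(mol·K).
ΔU = 4.26×20.8×(1100−438) = 58600 J.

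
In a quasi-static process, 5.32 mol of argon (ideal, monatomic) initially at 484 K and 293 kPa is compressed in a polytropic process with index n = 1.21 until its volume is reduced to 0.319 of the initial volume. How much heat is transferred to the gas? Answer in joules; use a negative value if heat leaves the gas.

V₁ = nRT₁/P₁ = 5.32×8.314×484/293 = 73.1 L.
Polytropic n=1.21: T₂ = T₁(V₁/V₂)^(n−1) = 484×(3.13)^0.21 = 615 K; P₂ = P₁(V₁/V₂)^n = 1170 kPa.
W = (P₁V₁−P₂V₂)/(n−1) = (293×73.1−1170×23.3)/0.21 = -27600 J.
ΔU = nCvΔT = 5.32×12.5×(615−484) = 8710 J.
Q = ΔU + W = -18900 J.

-18900 J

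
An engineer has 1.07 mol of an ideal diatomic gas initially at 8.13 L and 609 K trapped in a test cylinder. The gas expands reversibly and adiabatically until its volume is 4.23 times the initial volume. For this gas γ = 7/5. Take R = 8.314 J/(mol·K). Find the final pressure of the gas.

P₁ = nRT₁/V₁ = 1.07×8.314×609/8.13 = 666 kPa.
Adiabatic: TV^(γ−1) = const ⇒ T₂ = 609×(0.236)^0.400 = 342 K; PV^γ = const ⇒ P₂ = 88.5 kPa.

88.5 kPa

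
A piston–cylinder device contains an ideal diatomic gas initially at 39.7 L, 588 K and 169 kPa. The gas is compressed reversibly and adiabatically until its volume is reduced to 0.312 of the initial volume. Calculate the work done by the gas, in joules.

-9950 J

n = P₁V₁/(RT₁) = 169×39.7/(8.314×588) = 1.37 mol.
Adiabatic: TV^(γ−1) = const ⇒ T₂ = 588×(3.21)^0.400 = 937 K; PV^γ = const ⇒ P₂ = 863 kPa.
ΔU = nCvΔT = 1.37×20.8×(937−588) = 9950 J.
Q = 0 for an adiabatic process, so W = −ΔU = -9950 J.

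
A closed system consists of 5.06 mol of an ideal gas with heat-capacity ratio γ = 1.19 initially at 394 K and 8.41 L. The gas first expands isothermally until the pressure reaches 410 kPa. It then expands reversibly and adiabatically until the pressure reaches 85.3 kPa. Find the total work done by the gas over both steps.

45400 J

P₁ = nRT₁/V₁ = 5.06×8.314×394/8.41 = 1970 kPa.
Step 1 — Isothermal: T stays 394 K; PV = const ⇒ V₂ = 40.4 L, P₂ = 410 kPa.
ΔU = 0 (ideal gas, T constant).
W = nRT ln(V₂/V₁) = 5.06×8.314×394×ln(4.81) = 26000 J.
Q = ΔU + W = 26000 J.
State after step 1: P = 410 kPa, V = 40.4 L, T = 394 K.
Step 2 — Adiabatic: T₂/T₁ = (P₂/P₁)^((γ−1)/γ) ⇒ T₂ = 394×(0.208)^0.160 = 307 K; V₂ = 151 L.
ΔU = nCvΔT = 5.06×43.8×(307−394) = -19300 J.
Q = 0 for an adiabatic process, so W = −ΔU = 19300 J.
Net over both steps: W = 45400 J, Q = 26000 J, ΔU = -19300 J.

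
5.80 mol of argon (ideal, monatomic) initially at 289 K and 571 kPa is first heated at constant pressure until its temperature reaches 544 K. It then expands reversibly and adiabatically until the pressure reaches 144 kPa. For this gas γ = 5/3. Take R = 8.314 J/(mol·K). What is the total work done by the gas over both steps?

29000 J

V₁ = nRT₁/P₁ = 5.80×8.314×289/571 = 24.4 L.
Step 1 — Isobaric: P stays 571 kPa; V/T = const ⇒ T₂ = 544 K, V₂ = 45.9 L.
W = PΔV = 571×(45.9−24.4) kPa·L = 12300 J.
ΔU = nCvΔT = 5.80×12.5×(544−289) = 18400 J.
Q = ΔU + W = nCpΔT = 30700 J.
State after step 1: P = 571 kPa, V = 45.9 L, T = 544 K.
Step 2 — Adiabatic: T₂/T₁ = (P₂/P₁)^((γ−1)/γ) ⇒ T₂ = 544×(0.252)^0.400 = 314 K; V₂ = 105 L.
ΔU = nCvΔT = 5.80×12.5×(314−544) = -16700 J.
Q = 0 for an adiabatic process, so W = −ΔU = 16700 J.
Net over both steps: W = 29000 J, Q = 30700 J, ΔU = 1770 J.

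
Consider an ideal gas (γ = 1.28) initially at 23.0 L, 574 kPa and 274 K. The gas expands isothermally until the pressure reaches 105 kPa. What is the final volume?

126 L

Isothermal: T stays 274 K; PV = const ⇒ V₂ = 126 L, P₂ = 105 kPa.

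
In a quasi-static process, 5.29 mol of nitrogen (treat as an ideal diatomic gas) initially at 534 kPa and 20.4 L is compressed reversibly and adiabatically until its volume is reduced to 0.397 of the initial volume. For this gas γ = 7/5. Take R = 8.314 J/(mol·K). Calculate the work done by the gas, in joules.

T₁ = P₁V₁/(nR) = 534×20.4/(5.29×8.314) = 248 K.
Adiabatic: TV^(γ−1) = const ⇒ T₂ = 248×(2.52)^0.400 = 358 K; PV^γ = const ⇒ P₂ = 1950 kPa.
ΔU = nCvΔT = 5.29×20.8×(358−248) = 12200 J.
Q = 0 for an adiabatic process, so W = −ΔU = -12200 J.

-12200 J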